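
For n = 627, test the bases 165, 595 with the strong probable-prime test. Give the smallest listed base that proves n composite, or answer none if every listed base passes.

165

n − 1 = 626 = 2^1 · 313, so s = 1 and d = 313.
Base 165: x_0 = 165^313 mod 627 = 561. x_0 ∉ {1, 626} and s = 1, so 165 is a Miller–Rabin witness and 627 is composite.
Base 595: x_0 = 595^313 mod 627 = 199. x_0 ∉ {1, 626} and s = 1, so 595 is a Miller–Rabin witness and 627 is composite.
The smallest witness among the given bases is 165.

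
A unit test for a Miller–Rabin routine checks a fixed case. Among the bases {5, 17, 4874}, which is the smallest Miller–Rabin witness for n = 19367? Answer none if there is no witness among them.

n − 1 = 19366 = 2^1 · 9683, so s = 1 and d = 9683.
Base 5: x_0 = 5^9683 mod 19367 = 8353. x_0 ∉ {1, 19366} and s = 1, so 5 is a Miller–Rabin witness and 19367 is composite.
Base 17: x_0 = 17^9683 mod 19367 = 11616. x_0 ∉ {1, 19366} and s = 1, so 17 is a Miller–Rabin witness and 19367 is composite.
Base 4874: x_0 = 4874^9683 mod 19367 = 8043. x_0 ∉ {1, 19366} and s = 1, so 4874 is a Miller–Rabin witness and 19367 is composite.
The smallest witness among the given bases is 5.

5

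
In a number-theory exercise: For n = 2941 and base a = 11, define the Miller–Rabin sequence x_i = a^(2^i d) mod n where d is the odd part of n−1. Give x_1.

1267

n − 1 = 2940 = 2^2 · 735, so s = 2 and d = 735.
Repeated squaring mod 2941: 11^1 ≡ 11, 11^2 ≡ 121, 11^4 ≡ 2877, 11^8 ≡ 1155, 11^16 ≡ 1752, 11^32 ≡ 2041, 11^64 ≡ 1225, 11^128 ≡ 715, 11^256 ≡ 2432, 11^512 ≡ 273.
735 = 512 + 128 + 64 + 16 + 8 + 4 + 2 + 1, so 11^735 ≡ 273·715·1225·1752·1155·2877·121·11 ≡ 1833 (mod 2941).
x_0 = 1833.
x_1 = 1833^2 mod 2941 = 1267.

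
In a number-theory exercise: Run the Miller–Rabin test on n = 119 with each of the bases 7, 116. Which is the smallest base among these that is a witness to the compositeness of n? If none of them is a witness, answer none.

7

n − 1 = 118 = 2^1 · 59, so s = 1 and d = 59.
Base 7: x_0 = 7^59 mod 119 = 14. x_0 ∉ {1, 118} and s = 1, so 7 is a Miller–Rabin witness and 119 is composite.
Base 116: x_0 = 116^59 mod 119 = 44. x_0 ∉ {1, 118} and s = 1, so 116 is a Miller–Rabin witness and 119 is composite.
The smallest witness among the given bases is 7.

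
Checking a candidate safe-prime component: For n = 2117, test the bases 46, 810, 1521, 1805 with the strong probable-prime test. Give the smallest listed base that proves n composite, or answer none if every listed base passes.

n − 1 = 2116 = 2^2 · 529, so s = 2 and d = 529.
Base 46: x_0 = 46^529 mod 2117 = 46. x_0 is neither 1 nor 2116, so continue squaring. x_1 = 46^2 mod 2117 = 2116. x_1 ≡ −1, so 46 is not a witness.
Base 810: x_0 = 810^529 mod 2117 = 1613. x_0 is neither 1 nor 2116, so continue squaring. x_1 = 1613^2 mod 2117 = 2093. Reached i = s−1 = 1 without hitting −1: 810 is a Miller–Rabin witness and 2117 is composite.
Base 1521: x_0 = 1521^529 mod 2117 = 1802. x_0 is neither 1 nor 2116, so continue squaring. x_1 = 1802^2 mod 2117 = 1843. Reached i = s−1 = 1 without hitting −1: 1521 is a Miller–Rabin witness and 2117 is composite.
Base 1805: x_0 = 1805^529 mod 2117 = 545. x_0 is neither 1 nor 2116, so continue squaring. x_1 = 545^2 mod 2117 = 645. Reached i = s−1 = 1 without hitting −1: 1805 is a Miller–Rabin witness and 2117 is composite.
The smallest witness among the given bases is 810.

810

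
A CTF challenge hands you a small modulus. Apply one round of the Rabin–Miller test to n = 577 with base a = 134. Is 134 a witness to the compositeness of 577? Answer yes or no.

n − 1 = 576 = 2^6 · 9, so s = 6 and d = 9.
Repeated squaring mod 577: 134^1 ≡ 134, 134^2 ≡ 69, 134^4 ≡ 145, 134^8 ≡ 253.
9 = 8 + 1, so 134^9 ≡ 253·134 ≡ 436 (mod 577).
x_0 = 134^9 mod 577 = 436.
x_0 is neither 1 nor 576, so continue squaring.
x_1 = 436^2 mod 577 = 263.
x_2 = 263^2 mod 577 = 506.
x_3 = 506^2 mod 577 = 425.
x_4 = 425^2 mod 577 = 24.
x_5 = 24^2 mod 577 = 576.
x_5 ≡ −1, so 134 is not a witness.

no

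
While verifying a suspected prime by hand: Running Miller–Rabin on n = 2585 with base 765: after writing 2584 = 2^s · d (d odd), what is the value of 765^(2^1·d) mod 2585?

n − 1 = 2584 = 2^3 · 323, so s = 3 and d = 323.
x_0 = 765^323 mod 2585 = 1470.
x_1 = 1470^2 mod 2585 = 2425.

2425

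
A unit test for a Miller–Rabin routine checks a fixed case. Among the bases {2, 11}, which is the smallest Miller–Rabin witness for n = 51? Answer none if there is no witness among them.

n − 1 = 50 = 2^1 · 25, so s = 1 and d = 25.
Base 2: x_0 = 2^25 mod 51 = 2. x_0 ∉ {1, 50} and s = 1, so 2 is a Miller–Rabin witness and 51 is composite.
Base 11: x_0 = 11^25 mod 51 = 23. x_0 ∉ {1, 50} and s = 1, so 11 is a Miller–Rabin witness and 51 is composite.
The smallest witness among the given bases is 2.

2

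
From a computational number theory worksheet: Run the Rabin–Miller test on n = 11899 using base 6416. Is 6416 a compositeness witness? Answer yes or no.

no

n − 1 = 11898 = 2^1 · 5949, so s = 1 and d = 5949.
x_0 = 6416^5949 mod 11899 = 11898.
x_0 = 11898 ≡ −1, so 6416 is not a witness.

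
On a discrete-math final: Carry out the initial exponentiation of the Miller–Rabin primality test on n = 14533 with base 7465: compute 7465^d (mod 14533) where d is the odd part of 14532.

1

n − 1 = 14532 = 2^2 · 3633, so s = 2 and d = 3633.
Repeated squaring mod 14533: 7465^1 ≡ 7465, 7465^2 ≡ 6703, 7465^4 ≡ 8706, 7465^8 ≡ 4841, 7465^16 ≡ 8085, 7465^32 ≡ 12324, 7465^64 ≡ 11126, 7465^128 ≡ 10315, 7465^256 ≡ 3132, 7465^512 ≡ 14182, 7465^1024 ≡ 6937, 7465^2048 ≡ 3206.
3633 = 2048 + 1024 + 512 + 32 + 16 + 1, so 7465^3633 ≡ 3206·6937·14182·12324·8085·7465 ≡ 1 (mod 14533).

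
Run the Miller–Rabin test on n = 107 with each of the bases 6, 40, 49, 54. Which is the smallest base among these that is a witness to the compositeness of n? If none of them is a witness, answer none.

none

n − 1 = 106 = 2^1 · 53, so s = 1 and d = 53.
Base 6: x_0 = 6^53 mod 107 = 106. x_0 = 106 ≡ −1, so 6 is not a witness.
Base 40: x_0 = 40^53 mod 107 = 1. x_0 = 1, so 40 is not a witness.
Base 49: x_0 = 49^53 mod 107 = 1. x_0 = 1, so 49 is not a witness.
Base 54: x_0 = 54^53 mod 107 = 106. x_0 = 106 ≡ −1, so 54 is not a witness.
No listed base is a witness for 107.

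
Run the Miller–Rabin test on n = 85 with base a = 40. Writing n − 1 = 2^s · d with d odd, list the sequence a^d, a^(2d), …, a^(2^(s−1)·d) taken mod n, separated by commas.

n − 1 = 84 = 2^2 · 21, so s = 2 and d = 21.
x_0 = 40^21 mod 85 = 75.
x_1 = 75^2 mod 85 = 15.

75, 15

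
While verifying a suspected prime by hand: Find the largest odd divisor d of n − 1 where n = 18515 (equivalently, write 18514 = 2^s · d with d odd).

Halving: 18514 → 9257; 9257 is odd.
So 18514 = 2^1 · 9257.

9257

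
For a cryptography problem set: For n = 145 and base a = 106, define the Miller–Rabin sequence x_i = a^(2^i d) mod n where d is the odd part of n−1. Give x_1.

121

n − 1 = 144 = 2^4 · 9, so s = 4 and d = 9.
x_0 = 106^9 mod 145 = 11.
x_1 = 11^2 mod 145 = 121.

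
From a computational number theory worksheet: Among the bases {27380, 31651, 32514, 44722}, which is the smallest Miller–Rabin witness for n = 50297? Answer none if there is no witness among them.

27380

n − 1 = 50296 = 2^3 · 6287, so s = 3 and d = 6287.
Base 27380: x_0 = 27380^6287 mod 50297 = 2542. x_0 is neither 1 nor 50296, so continue squaring. x_1 = 2542^2 mod 50297 = 23748. x_2 = 23748^2 mod 50297 = 37540. Reached i = s−1 = 2 without hitting −1: 27380 is a Miller–Rabin witness and 50297 is composite.
Base 31651: x_0 = 31651^6287 mod 50297 = 38184. x_0 is neither 1 nor 50296, so continue squaring. x_1 = 38184^2 mod 50297 = 8420. x_2 = 8420^2 mod 50297 = 27927. Reached i = s−1 = 2 without hitting −1: 31651 is a Miller–Rabin witness and 50297 is composite.
Base 32514: x_0 = 32514^6287 mod 50297 = 4863. x_0 is neither 1 nor 50296, so continue squaring. x_1 = 4863^2 mod 50297 = 9179. x_2 = 9179^2 mod 50297 = 6566. Reached i = s−1 = 2 without hitting −1: 32514 is a Miller–Rabin witness and 50297 is composite.
Base 44722: x_0 = 44722^6287 mod 50297 = 5064. x_0 is neither 1 nor 50296, so continue squaring. x_1 = 5064^2 mod 50297 = 42923. x_2 = 42923^2 mod 50297 = 4819. Reached i = s−1 = 2 without hitting −1: 44722 is a Miller–Rabin witness and 50297 is composite.
The smallest witness among the given bases is 27380.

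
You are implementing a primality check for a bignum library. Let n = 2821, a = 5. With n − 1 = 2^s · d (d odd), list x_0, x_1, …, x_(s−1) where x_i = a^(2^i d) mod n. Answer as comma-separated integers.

993, 1520

n − 1 = 2820 = 2^2 · 705, so s = 2 and d = 705.
x_0 = 5^705 mod 2821 = 993.
x_1 = 993^2 mod 2821 = 1520.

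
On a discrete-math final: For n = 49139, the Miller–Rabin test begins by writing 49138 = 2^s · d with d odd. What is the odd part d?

Halving: 49138 → 24569; 24569 is odd.
So 49138 = 2^1 · 24569.

24569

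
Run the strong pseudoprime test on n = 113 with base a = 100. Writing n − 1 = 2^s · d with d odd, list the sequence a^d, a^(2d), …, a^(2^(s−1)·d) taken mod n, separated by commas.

44, 15, 112, 1

n − 1 = 112 = 2^4 · 7, so s = 4 and d = 7.
x_0 = 100^7 mod 113 = 44.
x_1 = 44^2 mod 113 = 15.
x_2 = 15^2 mod 113 = 112.
x_3 = 112^2 mod 113 = 1.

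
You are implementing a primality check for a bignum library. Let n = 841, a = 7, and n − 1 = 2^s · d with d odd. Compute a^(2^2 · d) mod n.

407

n − 1 = 840 = 2^3 · 105, so s = 3 and d = 105.
x_0 = 7^105 mod 841 = 523.
x_1 = 523^2 mod 841 = 204.
x_2 = 204^2 mod 841 = 407.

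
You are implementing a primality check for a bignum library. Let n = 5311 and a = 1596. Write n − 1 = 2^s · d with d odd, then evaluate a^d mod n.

4522

n − 1 = 5310 = 2^1 · 2655, so s = 1 and d = 2655.
Repeated squaring mod 5311: 1596^1 ≡ 1596, 1596^2 ≡ 3247, 1596^4 ≡ 674, 1596^8 ≡ 2841, 1596^16 ≡ 3872, 1596^32 ≡ 4742, 1596^64 ≡ 5101, 1596^128 ≡ 1612, 1596^256 ≡ 1465, 1596^512 ≡ 581, 1596^1024 ≡ 2968, 1596^2048 ≡ 3386.
2655 = 2048 + 512 + 64 + 16 + 8 + 4 + 2 + 1, so 1596^2655 ≡ 3386·581·5101·3872·2841·674·3247·1596 ≡ 4522 (mod 5311).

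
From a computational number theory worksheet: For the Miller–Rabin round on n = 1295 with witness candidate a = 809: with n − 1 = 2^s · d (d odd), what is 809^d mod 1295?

n − 1 = 1294 = 2^1 · 647, so s = 1 and d = 647.
Repeated squaring mod 1295: 809^1 ≡ 809, 809^2 ≡ 506, 809^4 ≡ 921, 809^8 ≡ 16, 809^16 ≡ 256, 809^32 ≡ 786, 809^64 ≡ 81, 809^128 ≡ 86, 809^256 ≡ 921, 809^512 ≡ 16.
647 = 512 + 128 + 4 + 2 + 1, so 809^647 ≡ 16·86·921·506·809 ≡ 429 (mod 1295).

429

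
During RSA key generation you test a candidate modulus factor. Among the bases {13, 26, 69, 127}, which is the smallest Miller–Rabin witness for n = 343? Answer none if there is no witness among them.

n − 1 = 342 = 2^1 · 171, so s = 1 and d = 171.
Base 13: x_0 = 13^171 mod 343 = 90. x_0 ∉ {1, 342} and s = 1, so 13 is a Miller–Rabin witness and 343 is composite.
Base 26: x_0 = 26^171 mod 343 = 328. x_0 ∉ {1, 342} and s = 1, so 26 is a Miller–Rabin witness and 343 is composite.
Base 69: x_0 = 69^171 mod 343 = 13. x_0 ∉ {1, 342} and s = 1, so 69 is a Miller–Rabin witness and 343 is composite.
Base 127: x_0 = 127^171 mod 343 = 232. x_0 ∉ {1, 342} and s = 1, so 127 is a Miller–Rabin witness and 343 is composite.
The smallest witness among the given bases is 13.

13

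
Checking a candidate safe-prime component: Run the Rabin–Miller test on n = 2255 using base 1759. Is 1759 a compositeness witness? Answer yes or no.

n − 1 = 2254 = 2^1 · 1127, so s = 1 and d = 1127.
x_0 = 1759^1127 mod 2255 = 549.
x_0 ∉ {1, 2254} and s = 1, so 1759 is a Miller–Rabin witness and 2255 is composite.

yes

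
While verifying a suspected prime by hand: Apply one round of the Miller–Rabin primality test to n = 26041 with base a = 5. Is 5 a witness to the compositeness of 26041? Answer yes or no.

no

n − 1 = 26040 = 2^3 · 3255, so s = 3 and d = 3255.
By repeated squaring, 5^3255 ≡ 26040 (mod 26041).
x_0 = 5^3255 mod 26041 = 26040.
x_0 = 26040 ≡ −1, so 5 is not a witness.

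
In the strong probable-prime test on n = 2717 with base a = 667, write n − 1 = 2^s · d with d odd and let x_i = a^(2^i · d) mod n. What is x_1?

n − 1 = 2716 = 2^2 · 679, so s = 2 and d = 679.
By repeated squaring, 667^679 ≡ 459 (mod 2717).
x_0 = 459.
x_1 = 459^2 mod 2717 = 1472.

1472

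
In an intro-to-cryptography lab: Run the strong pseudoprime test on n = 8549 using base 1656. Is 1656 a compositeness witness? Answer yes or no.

n − 1 = 8548 = 2^2 · 2137, so s = 2 and d = 2137.
By repeated squaring, 1656^2137 ≡ 802 (mod 8549).
x_0 = 1656^2137 mod 8549 = 802.
x_0 is neither 1 nor 8548, so continue squaring.
x_1 = 802^2 mod 8549 = 2029.
Reached i = s−1 = 1 without hitting −1: 1656 is a Miller–Rabin witness and 8549 is composite.

yes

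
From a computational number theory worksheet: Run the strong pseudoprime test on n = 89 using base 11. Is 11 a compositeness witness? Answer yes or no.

no

n − 1 = 88 = 2^3 · 11, so s = 3 and d = 11.
x_0 = 11^11 mod 89 = 88.
x_0 = 88 ≡ −1, so 11 is not a witness.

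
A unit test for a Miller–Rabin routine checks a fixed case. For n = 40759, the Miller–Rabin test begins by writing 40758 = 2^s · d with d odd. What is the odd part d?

20379

Halving: 40758 → 20379; 20379 is odd.
So 40758 = 2^1 · 20379.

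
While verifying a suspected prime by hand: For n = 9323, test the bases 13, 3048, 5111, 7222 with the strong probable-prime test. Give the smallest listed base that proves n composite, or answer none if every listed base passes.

none

n − 1 = 9322 = 2^1 · 4661, so s = 1 and d = 4661.
Base 13: x_0 = 13^4661 mod 9323 = 9322. x_0 = 9322 ≡ −1, so 13 is not a witness.
Base 3048: x_0 = 3048^4661 mod 9323 = 1. x_0 = 1, so 3048 is not a witness.
Base 5111: x_0 = 5111^4661 mod 9323 = 1. x_0 = 1, so 5111 is not a witness.
Base 7222: x_0 = 7222^4661 mod 9323 = 9322. x_0 = 9322 ≡ −1, so 7222 is not a witness.
No listed base is a witness for 9323.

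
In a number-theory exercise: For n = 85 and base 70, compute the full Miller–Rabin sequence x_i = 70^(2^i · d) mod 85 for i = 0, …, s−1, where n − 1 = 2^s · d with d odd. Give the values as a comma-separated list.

15, 55

n − 1 = 84 = 2^2 · 21, so s = 2 and d = 21.
x_0 = 70^21 mod 85 = 15.
x_1 = 15^2 mod 85 = 55.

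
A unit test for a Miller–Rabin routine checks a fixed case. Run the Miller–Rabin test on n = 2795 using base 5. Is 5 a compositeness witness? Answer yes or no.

n − 1 = 2794 = 2^1 · 1397, so s = 1 and d = 1397.
x_0 = 5^1397 mod 2795 = 980.
x_0 ∉ {1, 2794} and s = 1, so 5 is a Miller–Rabin witness and 2795 is composite.

yes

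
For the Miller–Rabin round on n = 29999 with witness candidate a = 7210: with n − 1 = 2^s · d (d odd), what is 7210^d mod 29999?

17326

n − 1 = 29998 = 2^1 · 14999, so s = 1 and d = 14999.
7210^14999 mod 29999 = 17326.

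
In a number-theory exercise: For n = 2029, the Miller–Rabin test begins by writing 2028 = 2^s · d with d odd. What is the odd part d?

Halving: 2028 → 1014 → 507; 507 is odd.
So 2028 = 2^2 · 507.

507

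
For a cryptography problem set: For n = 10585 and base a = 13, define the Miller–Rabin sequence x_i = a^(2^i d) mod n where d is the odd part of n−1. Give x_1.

n − 1 = 10584 = 2^3 · 1323, so s = 3 and d = 1323.
By repeated squaring, 13^1323 ≡ 6872 (mod 10585).
x_0 = 6872.
x_1 = 6872^2 mod 10585 = 4699.

4699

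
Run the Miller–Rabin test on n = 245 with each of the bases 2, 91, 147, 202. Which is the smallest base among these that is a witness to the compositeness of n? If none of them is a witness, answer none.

2

n − 1 = 244 = 2^2 · 61, so s = 2 and d = 61.
Base 2: x_0 = 2^61 mod 245 = 37. x_0 is neither 1 nor 244, so continue squaring. x_1 = 37^2 mod 245 = 144. Reached i = s−1 = 1 without hitting −1: 2 is a Miller–Rabin witness and 245 is composite.
Base 91: x_0 = 91^61 mod 245 = 196. x_0 is neither 1 nor 244, so continue squaring. x_1 = 196^2 mod 245 = 196. Reached i = s−1 = 1 without hitting −1: 91 is a Miller–Rabin witness and 245 is composite.
Base 147: x_0 = 147^61 mod 245 = 147. x_0 is neither 1 nor 244, so continue squaring. x_1 = 147^2 mod 245 = 49. Reached i = s−1 = 1 without hitting −1: 147 is a Miller–Rabin witness and 245 is composite.
Base 202: x_0 = 202^61 mod 245 = 132. x_0 is neither 1 nor 244, so continue squaring. x_1 = 132^2 mod 245 = 29. Reached i = s−1 = 1 without hitting −1: 202 is a Miller–Rabin witness and 245 is composite.
The smallest witness among the given bases is 2.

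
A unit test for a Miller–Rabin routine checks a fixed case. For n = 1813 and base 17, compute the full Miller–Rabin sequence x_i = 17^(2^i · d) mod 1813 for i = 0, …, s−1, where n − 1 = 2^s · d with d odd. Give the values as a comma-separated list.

n − 1 = 1812 = 2^2 · 453, so s = 2 and d = 453.
x_0 = 17^453 mod 1813 = 1525.
x_1 = 1525^2 mod 1813 = 1359.

1525, 1359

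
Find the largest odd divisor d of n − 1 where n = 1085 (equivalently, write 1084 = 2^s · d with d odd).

271

Halving: 1084 → 542 → 271; 271 is odd.
So 1084 = 2^2 · 271.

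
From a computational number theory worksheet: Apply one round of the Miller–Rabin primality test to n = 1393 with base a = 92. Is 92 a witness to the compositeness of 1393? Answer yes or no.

n − 1 = 1392 = 2^4 · 87, so s = 4 and d = 87.
Repeated squaring mod 1393: 92^1 ≡ 92, 92^2 ≡ 106, 92^4 ≡ 92, 92^8 ≡ 106, 92^16 ≡ 92, 92^32 ≡ 106, 92^64 ≡ 92.
87 = 64 + 16 + 4 + 2 + 1, so 92^87 ≡ 92·92·92·106·92 ≡ 1 (mod 1393).
x_0 = 92^87 mod 1393 = 1.
x_0 = 1, so 92 is not a witness.

no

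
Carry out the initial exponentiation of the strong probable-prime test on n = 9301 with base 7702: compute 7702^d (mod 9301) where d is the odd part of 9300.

n − 1 = 9300 = 2^2 · 2325, so s = 2 and d = 2325.
7702^2325 mod 9301 = 1596.

1596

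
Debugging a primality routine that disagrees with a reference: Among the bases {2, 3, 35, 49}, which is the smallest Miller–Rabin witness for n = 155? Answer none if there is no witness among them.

2

n − 1 = 154 = 2^1 · 77, so s = 1 and d = 77.
Base 2: x_0 = 2^77 mod 155 = 97. x_0 ∉ {1, 154} and s = 1, so 2 is a Miller–Rabin witness and 155 is composite.
Base 3: x_0 = 3^77 mod 155 = 53. x_0 ∉ {1, 154} and s = 1, so 3 is a Miller–Rabin witness and 155 is composite.
Base 35: x_0 = 35^77 mod 155 = 140. x_0 ∉ {1, 154} and s = 1, so 35 is a Miller–Rabin witness and 155 is composite.
Base 49: x_0 = 49^77 mod 155 = 14. x_0 ∉ {1, 154} and s = 1, so 49 is a Miller–Rabin witness and 155 is composite.
The smallest witness among the given bases is 2.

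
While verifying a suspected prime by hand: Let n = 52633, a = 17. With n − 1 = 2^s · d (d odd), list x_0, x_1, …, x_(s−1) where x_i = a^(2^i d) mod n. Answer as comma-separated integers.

n − 1 = 52632 = 2^3 · 6579, so s = 3 and d = 6579.
x_0 = 17^6579 mod 52633 = 825.
x_1 = 825^2 mod 52633 = 49029.
x_2 = 49029^2 mod 52633 = 41098.

825, 49029, 41098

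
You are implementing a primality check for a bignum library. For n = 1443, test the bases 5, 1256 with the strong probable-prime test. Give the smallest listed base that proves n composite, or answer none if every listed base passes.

n − 1 = 1442 = 2^1 · 721, so s = 1 and d = 721.
Base 5: x_0 = 5^721 mod 1443 = 5. x_0 ∉ {1, 1442} and s = 1, so 5 is a Miller–Rabin witness and 1443 is composite.
Base 1256: x_0 = 1256^721 mod 1443 = 1256. x_0 ∉ {1, 1442} and s = 1, so 1256 is a Miller–Rabin witness and 1443 is composite.
The smallest witness among the given bases is 5.

5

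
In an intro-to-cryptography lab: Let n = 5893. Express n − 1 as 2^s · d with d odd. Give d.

Halving: 5892 → 2946 → 1473; 1473 is odd.
So 5892 = 2^2 · 1473.

1473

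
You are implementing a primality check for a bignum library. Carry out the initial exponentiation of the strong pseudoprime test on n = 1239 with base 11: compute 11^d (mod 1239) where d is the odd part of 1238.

n − 1 = 1238 = 2^1 · 619, so s = 1 and d = 619.
Repeated squaring mod 1239: 11^1 ≡ 11, 11^2 ≡ 121, 11^4 ≡ 1012, 11^8 ≡ 730, 11^16 ≡ 130, 11^32 ≡ 793, 11^64 ≡ 676, 11^128 ≡ 1024, 11^256 ≡ 382, 11^512 ≡ 961.
619 = 512 + 64 + 32 + 8 + 2 + 1, so 11^619 ≡ 961·676·793·730·121·11 ≡ 347 (mod 1239).

347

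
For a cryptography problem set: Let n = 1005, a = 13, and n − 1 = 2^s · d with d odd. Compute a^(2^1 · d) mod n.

n − 1 = 1004 = 2^2 · 251, so s = 2 and d = 251.
x_0 = 13^251 mod 1005 = 757.
x_1 = 757^2 mod 1005 = 199.

199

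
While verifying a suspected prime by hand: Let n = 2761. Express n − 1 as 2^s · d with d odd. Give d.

345

Halving: 2760 → 1380 → 690 → 345; 345 is odd.
So 2760 = 2^3 · 345.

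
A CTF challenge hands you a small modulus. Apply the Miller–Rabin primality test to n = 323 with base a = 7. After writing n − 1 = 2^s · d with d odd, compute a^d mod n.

296

n − 1 = 322 = 2^1 · 161, so s = 1 and d = 161.
By repeated squaring, 7^161 ≡ 296 (mod 323).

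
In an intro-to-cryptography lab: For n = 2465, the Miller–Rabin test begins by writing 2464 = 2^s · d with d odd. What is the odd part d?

Halving: 2464 → 1232 → 616 → 308 → 154 → 77; 77 is odd.
So 2464 = 2^5 · 77.

77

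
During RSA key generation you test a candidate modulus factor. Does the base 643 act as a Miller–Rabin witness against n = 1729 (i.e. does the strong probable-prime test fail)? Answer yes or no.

n − 1 = 1728 = 2^6 · 27, so s = 6 and d = 27.
Repeated squaring mod 1729: 643^1 ≡ 643, 643^2 ≡ 218, 643^4 ≡ 841, 643^8 ≡ 120, 643^16 ≡ 568.
27 = 16 + 8 + 2 + 1, so 643^27 ≡ 568·120·218·643 ≡ 1217 (mod 1729).
x_0 = 643^27 mod 1729 = 1217.
x_0 is neither 1 nor 1728, so continue squaring.
x_1 = 1217^2 mod 1729 = 1065.
x_2 = 1065^2 mod 1729 = 1.
x_2 = 1 but x_1 ≠ ±1, a nontrivial square root of 1 — 643 is a witness and 1729 is composite.

yes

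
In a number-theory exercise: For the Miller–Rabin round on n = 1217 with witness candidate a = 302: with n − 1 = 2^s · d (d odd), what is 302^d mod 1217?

n − 1 = 1216 = 2^6 · 19, so s = 6 and d = 19.
Repeated squaring mod 1217: 302^1 ≡ 302, 302^2 ≡ 1146, 302^4 ≡ 173, 302^8 ≡ 721, 302^16 ≡ 182.
19 = 16 + 2 + 1, so 302^19 ≡ 182·1146·302 ≡ 475 (mod 1217).

475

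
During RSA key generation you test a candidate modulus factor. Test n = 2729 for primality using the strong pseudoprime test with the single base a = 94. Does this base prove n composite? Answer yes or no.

n − 1 = 2728 = 2^3 · 341, so s = 3 and d = 341.
x_0 = 94^341 mod 2729 = 1627.
x_0 is neither 1 nor 2728, so continue squaring.
x_1 = 1627^2 mod 2729 = 2728.
x_1 ≡ −1, so 94 is not a witness.

no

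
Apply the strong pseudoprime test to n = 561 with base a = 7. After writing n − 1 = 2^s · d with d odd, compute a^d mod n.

n − 1 = 560 = 2^4 · 35, so s = 4 and d = 35.
Repeated squaring mod 561: 7^1 ≡ 7, 7^2 ≡ 49, 7^4 ≡ 157, 7^8 ≡ 526, 7^16 ≡ 103, 7^32 ≡ 511.
35 = 32 + 2 + 1, so 7^35 ≡ 511·49·7 ≡ 241 (mod 561).

241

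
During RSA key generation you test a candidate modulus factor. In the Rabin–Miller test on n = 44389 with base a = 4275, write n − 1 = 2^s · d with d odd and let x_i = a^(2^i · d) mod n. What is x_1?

1

n − 1 = 44388 = 2^2 · 11097, so s = 2 and d = 11097.
Repeated squaring mod 44389: 4275^1 ≡ 4275, 4275^2 ≡ 31746, 4275^4 ≡ 660, 4275^8 ≡ 36099, 4275^16 ≡ 9928, 4275^32 ≡ 21604, 4275^64 ≡ 26870, 4275^128 ≡ 9815, 4275^256 ≡ 10095, 4275^512 ≡ 36270, 4275^1024 ≡ 496, 4275^2048 ≡ 24071, 4275^4096 ≡ 3424, 4275^8192 ≡ 5080.
11097 = 8192 + 2048 + 512 + 256 + 64 + 16 + 8 + 1, so 4275^11097 ≡ 5080·24071·36270·10095·26870·9928·36099·4275 ≡ 1 (mod 44389).
x_0 = 1.
x_1 = 1^2 mod 44389 = 1.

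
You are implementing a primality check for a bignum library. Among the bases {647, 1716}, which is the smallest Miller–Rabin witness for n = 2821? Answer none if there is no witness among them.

n − 1 = 2820 = 2^2 · 705, so s = 2 and d = 705.
Base 647: x_0 = 647^705 mod 2821 = 2820. x_0 = 2820 ≡ −1, so 647 is not a witness.
Base 1716: x_0 = 1716^705 mod 2821 = 2262. x_0 is neither 1 nor 2820, so continue squaring. x_1 = 2262^2 mod 2821 = 2171. Reached i = s−1 = 1 without hitting −1: 1716 is a Miller–Rabin witness and 2821 is composite.
The smallest witness among the given bases is 1716.

1716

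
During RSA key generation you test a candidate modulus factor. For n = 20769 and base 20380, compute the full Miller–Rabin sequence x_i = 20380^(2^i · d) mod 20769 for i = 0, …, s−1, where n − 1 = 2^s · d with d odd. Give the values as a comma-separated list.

n − 1 = 20768 = 2^5 · 649, so s = 5 and d = 649.
x_0 = 20380^649 mod 20769 = 15319.
x_1 = 15319^2 mod 20769 = 2830.
x_2 = 2830^2 mod 20769 = 12835.
x_3 = 12835^2 mod 20769 = 18286.
x_4 = 18286^2 mod 20769 = 17665.

15319, 2830, 12835, 18286, 17665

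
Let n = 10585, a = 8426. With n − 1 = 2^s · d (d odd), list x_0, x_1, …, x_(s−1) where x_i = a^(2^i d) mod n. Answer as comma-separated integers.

9281, 6816, 291

n − 1 = 10584 = 2^3 · 1323, so s = 3 and d = 1323.
x_0 = 8426^1323 mod 10585 = 9281.
x_1 = 9281^2 mod 10585 = 6816.
x_2 = 6816^2 mod 10585 = 291.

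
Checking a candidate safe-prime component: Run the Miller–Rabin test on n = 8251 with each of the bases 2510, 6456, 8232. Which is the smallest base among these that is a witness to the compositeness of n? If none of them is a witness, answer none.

n − 1 = 8250 = 2^1 · 4125, so s = 1 and d = 4125.
Base 2510: x_0 = 2510^4125 mod 8251 = 3731. x_0 ∉ {1, 8250} and s = 1, so 2510 is a Miller–Rabin witness and 8251 is composite.
Base 6456: x_0 = 6456^4125 mod 8251 = 7710. x_0 ∉ {1, 8250} and s = 1, so 6456 is a Miller–Rabin witness and 8251 is composite.
Base 8232: x_0 = 8232^4125 mod 8251 = 4676. x_0 ∉ {1, 8250} and s = 1, so 8232 is a Miller–Rabin witness and 8251 is composite.
The smallest witness among the given bases is 2510.

2510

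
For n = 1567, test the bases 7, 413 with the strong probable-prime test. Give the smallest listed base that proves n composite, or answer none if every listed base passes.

none

n − 1 = 1566 = 2^1 · 783, so s = 1 and d = 783.
Base 7: x_0 = 7^783 mod 1567 = 1. x_0 = 1, so 7 is not a witness.
Base 413: x_0 = 413^783 mod 1567 = 1. x_0 = 1, so 413 is not a witness.
No listed base is a witness for 1567.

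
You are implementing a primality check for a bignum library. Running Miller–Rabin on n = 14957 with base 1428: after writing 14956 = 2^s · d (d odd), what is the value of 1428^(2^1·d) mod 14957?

14956

n − 1 = 14956 = 2^2 · 3739, so s = 2 and d = 3739.
Repeated squaring mod 14957: 1428^1 ≡ 1428, 1428^2 ≡ 5032, 1428^4 ≡ 13780, 1428^8 ≡ 9285, 1428^16 ≡ 14034, 1428^32 ≡ 14337, 1428^64 ≡ 10475, 1428^128 ≡ 1073, 1428^256 ≡ 14597, 1428^512 ≡ 9944, 1428^1024 ≡ 2409, 1428^2048 ≡ 14922.
3739 = 2048 + 1024 + 512 + 128 + 16 + 8 + 2 + 1, so 1428^3739 ≡ 14922·2409·9944·1073·14034·9285·5032·1428 ≡ 10300 (mod 14957).
x_0 = 10300.
x_1 = 10300^2 mod 14957 = 14956.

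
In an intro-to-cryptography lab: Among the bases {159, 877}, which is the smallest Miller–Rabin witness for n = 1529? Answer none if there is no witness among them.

159

n − 1 = 1528 = 2^3 · 191, so s = 3 and d = 191.
Base 159: x_0 = 159^191 mod 1529 = 1248. x_0 is neither 1 nor 1528, so continue squaring. x_1 = 1248^2 mod 1529 = 982. x_2 = 982^2 mod 1529 = 1054. Reached i = s−1 = 2 without hitting −1: 159 is a Miller–Rabin witness and 1529 is composite.
Base 877: x_0 = 877^191 mod 1529 = 514. x_0 is neither 1 nor 1528, so continue squaring. x_1 = 514^2 mod 1529 = 1208. x_2 = 1208^2 mod 1529 = 598. Reached i = s−1 = 2 without hitting −1: 877 is a Miller–Rabin witness and 1529 is composite.
The smallest witness among the given bases is 159.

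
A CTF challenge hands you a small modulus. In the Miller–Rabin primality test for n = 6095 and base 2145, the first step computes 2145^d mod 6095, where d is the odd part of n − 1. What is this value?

n − 1 = 6094 = 2^1 · 3047, so s = 1 and d = 3047.
By repeated squaring, 2145^3047 ≡ 3290 (mod 6095).

3290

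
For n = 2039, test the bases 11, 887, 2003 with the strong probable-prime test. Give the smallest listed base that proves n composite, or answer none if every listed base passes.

none

n − 1 = 2038 = 2^1 · 1019, so s = 1 and d = 1019.
Base 11: x_0 = 11^1019 mod 2039 = 2038. x_0 = 2038 ≡ −1, so 11 is not a witness.
Base 887: x_0 = 887^1019 mod 2039 = 2038. x_0 = 2038 ≡ −1, so 887 is not a witness.
Base 2003: x_0 = 2003^1019 mod 2039 = 2038. x_0 = 2038 ≡ −1, so 2003 is not a witness.
No listed base is a witness for 2039.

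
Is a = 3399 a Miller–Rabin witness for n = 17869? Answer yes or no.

yes

n − 1 = 17868 = 2^2 · 4467, so s = 2 and d = 4467.
Repeated squaring mod 17869: 3399^1 ≡ 3399, 3399^2 ≡ 9827, 3399^4 ≡ 5853, 3399^8 ≡ 2736, 3399^16 ≡ 16454, 3399^32 ≡ 897, 3399^64 ≡ 504, 3399^128 ≡ 3850, 3399^256 ≡ 9099, 3399^512 ≡ 4724, 3399^1024 ≡ 15664, 3399^2048 ≡ 1657, 3399^4096 ≡ 11692.
4467 = 4096 + 256 + 64 + 32 + 16 + 2 + 1, so 3399^4467 ≡ 11692·9099·504·897·16454·9827·3399 ≡ 16342 (mod 17869).
x_0 = 3399^4467 mod 17869 = 16342.
x_0 is neither 1 nor 17868, so continue squaring.
x_1 = 16342^2 mod 17869 = 8759.
Reached i = s−1 = 1 without hitting −1: 3399 is a Miller–Rabin witness and 17869 is composite.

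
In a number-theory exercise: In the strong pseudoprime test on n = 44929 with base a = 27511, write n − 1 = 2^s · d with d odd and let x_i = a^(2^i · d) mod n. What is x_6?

n − 1 = 44928 = 2^7 · 351, so s = 7 and d = 351.
By repeated squaring, 27511^351 ≡ 44081 (mod 44929).
x_0 = 44081.
x_1 = 44081^2 mod 44929 = 240.
x_2 = 240^2 mod 44929 = 12671.
x_3 = 12671^2 mod 44929 = 22924.
x_4 = 22924^2 mod 44929 = 20192.
x_5 = 20192^2 mod 44929 = 31118.
x_6 = 31118^2 mod 44929 = 20116.

20116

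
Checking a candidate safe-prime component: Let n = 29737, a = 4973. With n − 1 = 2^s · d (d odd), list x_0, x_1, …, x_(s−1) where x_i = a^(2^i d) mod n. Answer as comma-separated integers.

n − 1 = 29736 = 2^3 · 3717, so s = 3 and d = 3717.
x_0 = 4973^3717 mod 29737 = 17830.
x_1 = 17830^2 mod 29737 = 20370.
x_2 = 20370^2 mod 29737 = 16539.

17830, 20370, 16539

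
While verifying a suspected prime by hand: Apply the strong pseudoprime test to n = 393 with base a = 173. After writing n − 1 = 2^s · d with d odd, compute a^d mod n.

n − 1 = 392 = 2^3 · 49, so s = 3 and d = 49.
Repeated squaring mod 393: 173^1 ≡ 173, 173^2 ≡ 61, 173^4 ≡ 184, 173^8 ≡ 58, 173^16 ≡ 220, 173^32 ≡ 61.
49 = 32 + 16 + 1, so 173^49 ≡ 61·220·173 ≡ 209 (mod 393).

209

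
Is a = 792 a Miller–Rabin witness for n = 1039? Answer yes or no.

n − 1 = 1038 = 2^1 · 519, so s = 1 and d = 519.
x_0 = 792^519 mod 1039 = 1038.
x_0 = 1038 ≡ −1, so 792 is not a witness.

no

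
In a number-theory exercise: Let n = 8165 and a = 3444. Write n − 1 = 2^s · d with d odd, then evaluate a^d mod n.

839

n − 1 = 8164 = 2^2 · 2041, so s = 2 and d = 2041.
Repeated squaring mod 8165: 3444^1 ≡ 3444, 3444^2 ≡ 5556, 3444^4 ≡ 5436, 3444^8 ≡ 961, 3444^16 ≡ 876, 3444^32 ≡ 8031, 3444^64 ≡ 1626, 3444^128 ≡ 6581, 3444^256 ≡ 2401, 3444^512 ≡ 311, 3444^1024 ≡ 6906.
2041 = 1024 + 512 + 256 + 128 + 64 + 32 + 16 + 8 + 1, so 3444^2041 ≡ 6906·311·2401·6581·1626·8031·876·961·3444 ≡ 839 (mod 8165).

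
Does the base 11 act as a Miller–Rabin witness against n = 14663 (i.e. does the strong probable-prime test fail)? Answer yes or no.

n − 1 = 14662 = 2^1 · 7331, so s = 1 and d = 7331.
x_0 = 11^7331 mod 14663 = 7216.
x_0 ∉ {1, 14662} and s = 1, so 11 is a Miller–Rabin witness and 14663 is composite.

yes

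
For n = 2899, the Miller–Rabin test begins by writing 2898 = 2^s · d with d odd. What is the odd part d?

1449

Halving: 2898 → 1449; 1449 is odd.
So 2898 = 2^1 · 1449.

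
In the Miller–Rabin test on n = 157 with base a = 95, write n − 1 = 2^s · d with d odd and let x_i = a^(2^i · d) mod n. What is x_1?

156

n − 1 = 156 = 2^2 · 39, so s = 2 and d = 39.
x_0 = 95^39 mod 157 = 129.
x_1 = 129^2 mod 157 = 156.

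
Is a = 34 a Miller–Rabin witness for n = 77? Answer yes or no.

n − 1 = 76 = 2^2 · 19, so s = 2 and d = 19.
By repeated squaring, 34^19 ≡ 34 (mod 77).
x_0 = 34^19 mod 77 = 34.
x_0 is neither 1 nor 76, so continue squaring.
x_1 = 34^2 mod 77 = 1.
x_1 = 1 but x_0 ≠ ±1, a nontrivial square root of 1 — 34 is a witness and 77 is composite.

yes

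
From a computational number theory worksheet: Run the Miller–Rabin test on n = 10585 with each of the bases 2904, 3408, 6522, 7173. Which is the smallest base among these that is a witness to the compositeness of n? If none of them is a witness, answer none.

n − 1 = 10584 = 2^3 · 1323, so s = 3 and d = 1323.
Base 2904: x_0 = 2904^1323 mod 10585 = 10584. x_0 = 10584 ≡ −1, so 2904 is not a witness.
Base 3408: x_0 = 3408^1323 mod 10585 = 6397. x_0 is neither 1 nor 10584, so continue squaring. x_1 = 6397^2 mod 10585 = 10584. x_1 ≡ −1, so 3408 is not a witness.
Base 6522: x_0 = 6522^1323 mod 10585 = 2163. x_0 is neither 1 nor 10584, so continue squaring. x_1 = 2163^2 mod 10585 = 10584. x_1 ≡ −1, so 6522 is not a witness.
Base 7173: x_0 = 7173^1323 mod 10585 = 9152. x_0 is neither 1 nor 10584, so continue squaring. x_1 = 9152^2 mod 10585 = 10584. x_1 ≡ −1, so 7173 is not a witness.
No listed base is a witness for 10585.

none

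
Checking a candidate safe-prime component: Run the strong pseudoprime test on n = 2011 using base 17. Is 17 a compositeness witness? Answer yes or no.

n − 1 = 2010 = 2^1 · 1005, so s = 1 and d = 1005.
x_0 = 17^1005 mod 2011 = 2010.
x_0 = 2010 ≡ −1, so 17 is not a witness.

no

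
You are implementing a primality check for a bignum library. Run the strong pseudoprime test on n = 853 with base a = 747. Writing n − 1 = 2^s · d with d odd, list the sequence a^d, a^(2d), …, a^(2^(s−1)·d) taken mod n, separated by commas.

1, 1

n − 1 = 852 = 2^2 · 213, so s = 2 and d = 213.
x_0 = 747^213 mod 853 = 1.
x_1 = 1^2 mod 853 = 1.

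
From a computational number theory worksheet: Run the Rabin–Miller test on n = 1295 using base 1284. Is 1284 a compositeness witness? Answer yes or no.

yes

n − 1 = 1294 = 2^1 · 647, so s = 1 and d = 647.
x_0 = 1284^647 mod 1295 = 824.
x_0 ∉ {1, 1294} and s = 1, so 1284 is a Miller–Rabin witness and 1295 is composite.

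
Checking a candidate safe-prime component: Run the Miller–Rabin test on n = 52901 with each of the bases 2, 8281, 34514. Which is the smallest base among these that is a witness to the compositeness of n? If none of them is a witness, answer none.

none

n − 1 = 52900 = 2^2 · 13225, so s = 2 and d = 13225.
Base 2: x_0 = 2^13225 mod 52901 = 52671. x_0 is neither 1 nor 52900, so continue squaring. x_1 = 52671^2 mod 52901 = 52900. x_1 ≡ −1, so 2 is not a witness.
Base 8281: x_0 = 8281^13225 mod 52901 = 1. x_0 = 1, so 8281 is not a witness.
Base 34514: x_0 = 34514^13225 mod 52901 = 52900. x_0 = 52900 ≡ −1, so 34514 is not a witness.
No listed base is a witness for 52901.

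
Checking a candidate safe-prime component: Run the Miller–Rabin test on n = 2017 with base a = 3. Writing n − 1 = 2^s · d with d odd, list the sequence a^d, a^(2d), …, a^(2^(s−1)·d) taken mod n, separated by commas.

n − 1 = 2016 = 2^5 · 63, so s = 5 and d = 63.
x_0 = 3^63 mod 2017 = 913.
x_1 = 913^2 mod 2017 = 548.
x_2 = 548^2 mod 2017 = 1788.
x_3 = 1788^2 mod 2017 = 2016.
x_4 = 2016^2 mod 2017 = 1.

913, 548, 1788, 2016, 1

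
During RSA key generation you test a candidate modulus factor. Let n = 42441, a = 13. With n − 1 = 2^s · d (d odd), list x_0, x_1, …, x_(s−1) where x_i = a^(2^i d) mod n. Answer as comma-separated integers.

n − 1 = 42440 = 2^3 · 5305, so s = 3 and d = 5305.
x_0 = 13^5305 mod 42441 = 42286.
x_1 = 42286^2 mod 42441 = 24025.
x_2 = 24025^2 mod 42441 = 3025.

42286, 24025, 3025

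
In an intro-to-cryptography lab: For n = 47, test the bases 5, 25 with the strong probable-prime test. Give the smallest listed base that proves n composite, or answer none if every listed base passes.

none

n − 1 = 46 = 2^1 · 23, so s = 1 and d = 23.
Base 5: x_0 = 5^23 mod 47 = 46. x_0 = 46 ≡ −1, so 5 is not a witness.
Base 25: x_0 = 25^23 mod 47 = 1. x_0 = 1, so 25 is not a witness.
No listed base is a witness for 47.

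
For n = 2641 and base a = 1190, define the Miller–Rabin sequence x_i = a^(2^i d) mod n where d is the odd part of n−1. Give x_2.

2148

n − 1 = 2640 = 2^4 · 165, so s = 4 and d = 165.
Repeated squaring mod 2641: 1190^1 ≡ 1190, 1190^2 ≡ 524, 1190^4 ≡ 2553, 1190^8 ≡ 2462, 1190^16 ≡ 349, 1190^32 ≡ 315, 1190^64 ≡ 1508, 1190^128 ≡ 163.
165 = 128 + 32 + 4 + 1, so 1190^165 ≡ 163·315·2553·1190 ≡ 474 (mod 2641).
x_0 = 474.
x_1 = 474^2 mod 2641 = 191.
x_2 = 191^2 mod 2641 = 2148.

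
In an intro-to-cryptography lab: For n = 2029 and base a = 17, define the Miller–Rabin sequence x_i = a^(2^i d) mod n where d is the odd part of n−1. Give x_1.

2028

n − 1 = 2028 = 2^2 · 507, so s = 2 and d = 507.
x_0 = 17^507 mod 2029 = 1037.
x_1 = 1037^2 mod 2029 = 2028.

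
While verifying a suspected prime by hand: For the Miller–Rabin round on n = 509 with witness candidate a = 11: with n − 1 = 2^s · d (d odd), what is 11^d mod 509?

n − 1 = 508 = 2^2 · 127, so s = 2 and d = 127.
Repeated squaring mod 509: 11^1 ≡ 11, 11^2 ≡ 121, 11^4 ≡ 389, 11^8 ≡ 148, 11^16 ≡ 17, 11^32 ≡ 289, 11^64 ≡ 45.
127 = 64 + 32 + 16 + 8 + 4 + 2 + 1, so 11^127 ≡ 45·289·17·148·389·121·11 ≡ 508 (mod 509).

508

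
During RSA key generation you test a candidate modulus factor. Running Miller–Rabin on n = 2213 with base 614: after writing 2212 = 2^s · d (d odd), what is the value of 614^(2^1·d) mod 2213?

n − 1 = 2212 = 2^2 · 553, so s = 2 and d = 553.
Repeated squaring mod 2213: 614^1 ≡ 614, 614^2 ≡ 786, 614^4 ≡ 369, 614^8 ≡ 1168, 614^16 ≡ 1016, 614^32 ≡ 998, 614^64 ≡ 154, 614^128 ≡ 1586, 614^256 ≡ 1428, 614^512 ≡ 1011.
553 = 512 + 32 + 8 + 1, so 614^553 ≡ 1011·998·1168·614 ≡ 1130 (mod 2213).
x_0 = 1130.
x_1 = 1130^2 mod 2213 = 2212.

2212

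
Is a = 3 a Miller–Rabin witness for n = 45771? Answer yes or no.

yes

n − 1 = 45770 = 2^1 · 22885, so s = 1 and d = 22885.
x_0 = 3^22885 mod 45771 = 24531.
x_0 ∉ {1, 45770} and s = 1, so 3 is a Miller–Rabin witness and 45771 is composite.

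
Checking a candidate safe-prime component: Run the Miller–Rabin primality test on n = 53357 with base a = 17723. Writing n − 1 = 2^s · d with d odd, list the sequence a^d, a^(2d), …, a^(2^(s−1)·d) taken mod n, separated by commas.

n − 1 = 53356 = 2^2 · 13339, so s = 2 and d = 13339.
x_0 = 17723^13339 mod 53357 = 36550.
x_1 = 36550^2 mod 53357 = 3291.

36550, 3291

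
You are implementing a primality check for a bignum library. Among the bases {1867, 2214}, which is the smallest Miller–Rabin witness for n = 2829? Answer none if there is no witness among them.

n − 1 = 2828 = 2^2 · 707, so s = 2 and d = 707.
Base 1867: x_0 = 1867^707 mod 2829 = 2203. x_0 is neither 1 nor 2828, so continue squaring. x_1 = 2203^2 mod 2829 = 1474. Reached i = s−1 = 1 without hitting −1: 1867 is a Miller–Rabin witness and 2829 is composite.
Base 2214: x_0 = 2214^707 mod 2829 = 492. x_0 is neither 1 nor 2828, so continue squaring. x_1 = 492^2 mod 2829 = 1599. Reached i = s−1 = 1 without hitting −1: 2214 is a Miller–Rabin witness and 2829 is composite.
The smallest witness among the given bases is 1867.

1867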